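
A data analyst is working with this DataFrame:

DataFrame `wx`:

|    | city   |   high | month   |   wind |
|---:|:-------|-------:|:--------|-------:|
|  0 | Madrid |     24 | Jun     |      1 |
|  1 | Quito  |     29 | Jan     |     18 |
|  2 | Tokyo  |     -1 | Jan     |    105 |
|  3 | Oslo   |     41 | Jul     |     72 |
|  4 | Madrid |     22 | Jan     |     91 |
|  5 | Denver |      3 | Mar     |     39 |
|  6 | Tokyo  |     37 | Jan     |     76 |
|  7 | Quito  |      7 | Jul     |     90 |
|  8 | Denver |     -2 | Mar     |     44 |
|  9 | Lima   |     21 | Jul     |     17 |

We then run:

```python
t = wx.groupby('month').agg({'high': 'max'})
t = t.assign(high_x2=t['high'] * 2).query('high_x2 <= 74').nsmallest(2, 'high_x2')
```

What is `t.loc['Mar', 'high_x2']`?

6

group by month, max of high:
       high
month      
Jan      37
Jul      41
Jun      24
Mar       3
add column high_x2 = t['high'] * 2:
       high  high_x2
month               
Jan      37       74
Jul      41       82
Jun      24       48
Mar       3        6
filter rows where high_x2 <= 74:
       high  high_x2
month               
Jan      37       74
Jun      24       48
Mar       3        6
take 2 rows with smallest high_x2:
       high  high_x2
month               
Mar       3        6
Jun      24       48
Then the value at row 'Mar', column 'high_x2': 6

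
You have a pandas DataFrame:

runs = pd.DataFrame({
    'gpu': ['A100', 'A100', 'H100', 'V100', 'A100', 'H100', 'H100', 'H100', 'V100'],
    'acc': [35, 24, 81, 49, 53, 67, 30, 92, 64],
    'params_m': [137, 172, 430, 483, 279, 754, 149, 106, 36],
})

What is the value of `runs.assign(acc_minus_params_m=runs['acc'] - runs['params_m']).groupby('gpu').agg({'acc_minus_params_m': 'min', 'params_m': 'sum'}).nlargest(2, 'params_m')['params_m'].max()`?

add column acc_minus_params_m = runs['acc'] - runs['params_m']:
    gpu  acc  params_m  acc_minus_params_m
0  A100   35       137                -102
1  A100   24       172                -148
2  H100   81       430                -349
3  V100   49       483                -434
4  A100   53       279                -226
5  H100   67       754                -687
6  H100   30       149                -119
7  H100   92       106                 -14
8  V100   64        36                  28
group by gpu: min(acc_minus_params_m), sum(params_m):
      acc_minus_params_m  params_m
gpu                               
A100                -226       588
H100                -687      1439
V100                -434       519
take 2 rows with largest params_m:
      acc_minus_params_m  params_m
gpu                               
H100                -687      1439
A100                -226       588
Reading off the max of column 'params_m', we get 1439.

1439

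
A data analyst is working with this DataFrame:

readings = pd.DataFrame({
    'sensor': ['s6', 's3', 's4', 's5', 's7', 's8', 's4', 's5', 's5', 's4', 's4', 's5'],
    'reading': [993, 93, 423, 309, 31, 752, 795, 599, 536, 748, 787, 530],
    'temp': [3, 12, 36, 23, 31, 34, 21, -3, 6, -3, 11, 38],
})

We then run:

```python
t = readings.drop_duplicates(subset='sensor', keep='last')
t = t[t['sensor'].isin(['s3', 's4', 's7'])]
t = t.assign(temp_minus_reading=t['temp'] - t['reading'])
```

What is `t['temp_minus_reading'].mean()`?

drop duplicate sensor (keep=last):
   sensor  reading  temp
0      s6      993     3
1      s3       93    12
4      s7       31    31
5      s8      752    34
10     s4      787    11
11     s5      530    38
filter rows where sensor in ['s3', 's4', 's7']:
   sensor  reading  temp
1      s3       93    12
4      s7       31    31
10     s4      787    11
add column temp_minus_reading = t['temp'] - t['reading']:
   sensor  reading  temp  temp_minus_reading
1      s3       93    12                 -81
4      s7       31    31                   0
10     s4      787    11                -776
The mean of column 'temp_minus_reading' is -285.666666667.

-285.666666667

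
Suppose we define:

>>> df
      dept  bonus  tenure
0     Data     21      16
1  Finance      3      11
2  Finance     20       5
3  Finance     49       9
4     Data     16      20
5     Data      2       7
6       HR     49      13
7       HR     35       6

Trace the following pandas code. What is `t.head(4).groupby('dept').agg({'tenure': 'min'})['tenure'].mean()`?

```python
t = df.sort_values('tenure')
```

6.0

sort by tenure:
      dept  bonus  tenure
2  Finance     20       5
7       HR     35       6
5     Data      2       7
3  Finance     49       9
1  Finance      3      11
6       HR     49      13
0     Data     21      16
4     Data     16      20
take first 4 rows:
      dept  bonus  tenure
2  Finance     20       5
7       HR     35       6
5     Data      2       7
3  Finance     49       9
group by dept, min of tenure:
         tenure
dept           
Data          7
Finance       5
HR            6
Reading off the mean of column 'tenure', we get 6.0.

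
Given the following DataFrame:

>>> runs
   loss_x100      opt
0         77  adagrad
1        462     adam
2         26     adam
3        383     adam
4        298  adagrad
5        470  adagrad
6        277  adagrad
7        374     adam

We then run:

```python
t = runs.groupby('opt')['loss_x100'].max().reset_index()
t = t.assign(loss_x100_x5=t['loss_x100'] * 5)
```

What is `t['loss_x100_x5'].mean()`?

group by opt, max of loss_x100:
opt
adagrad    470
adam       462
Name: loss_x100, dtype: int64
reset_index():
       opt  loss_x100
0  adagrad        470
1     adam        462
add column loss_x100_x5 = t['loss_x100'] * 5:
       opt  loss_x100  loss_x100_x5
0  adagrad        470          2350
1     adam        462          2310

2330.0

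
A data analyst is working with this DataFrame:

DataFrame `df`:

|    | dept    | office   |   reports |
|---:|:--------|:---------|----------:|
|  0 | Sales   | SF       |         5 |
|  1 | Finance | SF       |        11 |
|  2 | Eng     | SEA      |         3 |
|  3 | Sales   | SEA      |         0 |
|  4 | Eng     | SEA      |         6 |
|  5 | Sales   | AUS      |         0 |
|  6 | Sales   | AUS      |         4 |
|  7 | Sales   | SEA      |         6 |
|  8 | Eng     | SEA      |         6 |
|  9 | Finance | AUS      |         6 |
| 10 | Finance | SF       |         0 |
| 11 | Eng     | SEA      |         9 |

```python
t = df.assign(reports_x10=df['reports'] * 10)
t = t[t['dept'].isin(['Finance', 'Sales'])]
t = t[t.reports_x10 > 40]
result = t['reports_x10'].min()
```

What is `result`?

add column reports_x10 = df['reports'] * 10:
       dept office  reports  reports_x10
0     Sales     SF        5           50
1   Finance     SF       11          110
2       Eng    SEA        3           30
3     Sales    SEA        0            0
4       Eng    SEA        6           60
5     Sales    AUS        0            0
6     Sales    AUS        4           40
7     Sales    SEA        6           60
8       Eng    SEA        6           60
9   Finance    AUS        6           60
10  Finance     SF        0            0
11      Eng    SEA        9           90
filter rows where dept in ['Finance', 'Sales']:
       dept office  reports  reports_x10
0     Sales     SF        5           50
1   Finance     SF       11          110
3     Sales    SEA        0            0
5     Sales    AUS        0            0
6     Sales    AUS        4           40
7     Sales    SEA        6           60
9   Finance    AUS        6           60
10  Finance     SF        0            0
filter rows where reports_x10 > 40:
      dept office  reports  reports_x10
0    Sales     SF        5           50
1  Finance     SF       11          110
7    Sales    SEA        6           60
9  Finance    AUS        6           60
min of column 'reports_x10' → 50

50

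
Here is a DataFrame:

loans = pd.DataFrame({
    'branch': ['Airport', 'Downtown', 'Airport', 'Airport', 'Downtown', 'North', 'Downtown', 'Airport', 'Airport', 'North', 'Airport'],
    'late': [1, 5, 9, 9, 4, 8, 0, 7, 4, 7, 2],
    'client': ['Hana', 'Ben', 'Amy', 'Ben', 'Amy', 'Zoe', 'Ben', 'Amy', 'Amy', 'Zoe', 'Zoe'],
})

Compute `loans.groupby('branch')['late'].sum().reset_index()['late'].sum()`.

group by branch, sum of late:
branch
Airport     32
Downtown     9
North       15
Name: late, dtype: int64
reset_index():
     branch  late
0   Airport    32
1  Downtown     9
2     North    15

56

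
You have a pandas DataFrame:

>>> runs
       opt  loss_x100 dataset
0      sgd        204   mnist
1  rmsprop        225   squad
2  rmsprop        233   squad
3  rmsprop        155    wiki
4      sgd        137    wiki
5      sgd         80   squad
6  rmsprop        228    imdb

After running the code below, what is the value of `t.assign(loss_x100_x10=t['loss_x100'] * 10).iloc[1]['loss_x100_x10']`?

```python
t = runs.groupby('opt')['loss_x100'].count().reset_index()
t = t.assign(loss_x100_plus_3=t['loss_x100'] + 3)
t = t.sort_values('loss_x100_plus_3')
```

group by opt, count of loss_x100:
opt
rmsprop    4
sgd        3
Name: loss_x100, dtype: int64
reset_index():
       opt  loss_x100
0  rmsprop          4
1      sgd          3
add column loss_x100_plus_3 = t['loss_x100'] + 3:
       opt  loss_x100  loss_x100_plus_3
0  rmsprop          4                 7
1      sgd          3                 6
sort by loss_x100_plus_3:
       opt  loss_x100  loss_x100_plus_3
1      sgd          3                 6
0  rmsprop          4                 7
add column loss_x100_x10 = t['loss_x100'] * 10:
       opt  loss_x100  loss_x100_plus_3  loss_x100_x10
1      sgd          3                 6             30
0  rmsprop          4                 7             40
The value at position 1, column 'loss_x100_x10' is 40.

40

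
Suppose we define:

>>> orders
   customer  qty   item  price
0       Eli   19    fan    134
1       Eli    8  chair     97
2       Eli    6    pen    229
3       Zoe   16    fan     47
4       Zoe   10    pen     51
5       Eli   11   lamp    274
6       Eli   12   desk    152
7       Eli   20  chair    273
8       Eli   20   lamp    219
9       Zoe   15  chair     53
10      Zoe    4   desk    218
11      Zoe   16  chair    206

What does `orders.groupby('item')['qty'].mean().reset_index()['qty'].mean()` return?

12.75

group by item, mean of qty:
item
chair    14.75
desk      8.00
fan      17.50
lamp     15.50
pen       8.00
Name: qty, dtype: float64
reset_index():
    item    qty
0  chair  14.75
1   desk   8.00
2    fan  17.50
3   lamp  15.50
4    pen   8.00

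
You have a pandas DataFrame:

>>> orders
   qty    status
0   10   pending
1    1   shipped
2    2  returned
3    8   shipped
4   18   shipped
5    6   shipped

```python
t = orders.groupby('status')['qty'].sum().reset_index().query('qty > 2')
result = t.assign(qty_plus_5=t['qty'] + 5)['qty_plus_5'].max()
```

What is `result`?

38

group by status, sum of qty:
status
pending     10
returned     2
shipped     33
Name: qty, dtype: int64
reset_index():
     status  qty
0   pending   10
1  returned    2
2   shipped   33
filter rows where qty > 2:
    status  qty
0  pending   10
2  shipped   33
add column qty_plus_5 = t['qty'] + 5:
    status  qty  qty_plus_5
0  pending   10          15
2  shipped   33          38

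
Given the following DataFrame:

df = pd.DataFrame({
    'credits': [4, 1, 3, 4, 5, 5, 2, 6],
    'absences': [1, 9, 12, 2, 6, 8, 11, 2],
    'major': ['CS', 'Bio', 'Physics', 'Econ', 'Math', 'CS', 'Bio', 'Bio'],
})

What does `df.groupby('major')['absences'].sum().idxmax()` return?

group by major, sum of absences:
major
Bio        22
CS          9
Econ        2
Math        6
Physics    12
Name: absences, dtype: int64
So idxmax() = Bio.

Bio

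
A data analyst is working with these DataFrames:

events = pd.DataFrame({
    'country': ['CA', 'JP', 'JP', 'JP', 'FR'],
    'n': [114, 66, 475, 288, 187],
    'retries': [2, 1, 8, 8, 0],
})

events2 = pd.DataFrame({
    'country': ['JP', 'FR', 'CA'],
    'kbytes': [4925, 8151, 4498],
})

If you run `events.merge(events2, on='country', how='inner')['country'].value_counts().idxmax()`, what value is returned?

merge on 'country' (how='inner') → 5 rows:
  country    n  retries  kbytes
0      CA  114        2    4498
1      JP   66        1    4925
2      JP  475        8    4925
3      JP  288        8    4925
4      FR  187        0    8151
value_counts of country:
country
JP    3
CA    1
FR    1
Name: count, dtype: int64
Hence JP.

JP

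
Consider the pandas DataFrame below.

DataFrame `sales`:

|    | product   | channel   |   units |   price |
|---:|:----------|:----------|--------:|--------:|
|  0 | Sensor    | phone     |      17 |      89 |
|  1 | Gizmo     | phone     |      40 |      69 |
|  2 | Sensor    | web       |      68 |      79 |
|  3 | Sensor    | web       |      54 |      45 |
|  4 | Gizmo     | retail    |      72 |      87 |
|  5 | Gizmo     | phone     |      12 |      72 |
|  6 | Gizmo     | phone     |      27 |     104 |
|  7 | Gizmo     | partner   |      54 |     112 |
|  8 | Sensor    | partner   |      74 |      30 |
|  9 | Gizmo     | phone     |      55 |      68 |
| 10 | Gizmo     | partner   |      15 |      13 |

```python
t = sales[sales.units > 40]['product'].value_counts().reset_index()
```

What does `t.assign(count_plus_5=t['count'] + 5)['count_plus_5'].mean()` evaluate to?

filter rows where units > 40:
  product  channel  units  price
2  Sensor      web     68     79
3  Sensor      web     54     45
4   Gizmo   retail     72     87
7   Gizmo  partner     54    112
8  Sensor  partner     74     30
9   Gizmo    phone     55     68
value_counts of product:
product
Sensor    3
Gizmo     3
Name: count, dtype: int64
reset_index():
  product  count
0  Sensor      3
1   Gizmo      3
add column count_plus_5 = t['count'] + 5:
  product  count  count_plus_5
0  Sensor      3             8
1   Gizmo      3             8

8.0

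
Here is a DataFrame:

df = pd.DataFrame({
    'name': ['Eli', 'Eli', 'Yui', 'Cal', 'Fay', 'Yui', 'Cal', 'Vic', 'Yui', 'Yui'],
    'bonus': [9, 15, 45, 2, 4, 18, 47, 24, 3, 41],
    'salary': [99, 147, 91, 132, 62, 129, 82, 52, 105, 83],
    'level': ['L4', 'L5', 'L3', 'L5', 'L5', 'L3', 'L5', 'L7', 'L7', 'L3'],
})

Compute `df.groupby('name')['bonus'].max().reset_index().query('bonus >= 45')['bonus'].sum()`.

group by name, max of bonus:
name
Cal    47
Eli    15
Fay     4
Vic    24
Yui    45
Name: bonus, dtype: int64
reset_index():
  name  bonus
0  Cal     47
1  Eli     15
2  Fay      4
3  Vic     24
4  Yui     45
filter rows where bonus >= 45:
  name  bonus
0  Cal     47
4  Yui     45

92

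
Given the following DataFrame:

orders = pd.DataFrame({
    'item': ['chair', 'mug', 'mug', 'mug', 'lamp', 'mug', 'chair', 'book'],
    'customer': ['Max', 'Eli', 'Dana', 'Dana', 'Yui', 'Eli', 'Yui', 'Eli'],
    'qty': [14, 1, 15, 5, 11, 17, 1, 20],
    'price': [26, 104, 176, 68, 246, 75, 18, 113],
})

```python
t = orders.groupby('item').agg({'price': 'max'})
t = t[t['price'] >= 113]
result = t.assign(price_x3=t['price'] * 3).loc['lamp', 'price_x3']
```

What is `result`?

group by item, max of price:
       price
item        
book     113
chair     26
lamp     246
mug      176
filter rows where price >= 113:
      price
item       
book    113
lamp    246
mug     176
add column price_x3 = t['price'] * 3:
      price  price_x3
item                 
book    113       339
lamp    246       738
mug     176       528

738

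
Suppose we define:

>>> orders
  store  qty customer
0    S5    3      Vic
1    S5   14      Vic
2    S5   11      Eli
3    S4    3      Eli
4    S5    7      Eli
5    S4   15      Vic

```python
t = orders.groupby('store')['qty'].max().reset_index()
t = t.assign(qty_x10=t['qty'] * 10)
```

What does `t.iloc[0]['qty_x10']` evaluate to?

group by store, max of qty:
store
S4    15
S5    14
Name: qty, dtype: int64
reset_index():
  store  qty
0    S4   15
1    S5   14
add column qty_x10 = t['qty'] * 10:
  store  qty  qty_x10
0    S4   15      150
1    S5   14      140
Taking the value at position 0, column 'qty_x10' gives 150.

150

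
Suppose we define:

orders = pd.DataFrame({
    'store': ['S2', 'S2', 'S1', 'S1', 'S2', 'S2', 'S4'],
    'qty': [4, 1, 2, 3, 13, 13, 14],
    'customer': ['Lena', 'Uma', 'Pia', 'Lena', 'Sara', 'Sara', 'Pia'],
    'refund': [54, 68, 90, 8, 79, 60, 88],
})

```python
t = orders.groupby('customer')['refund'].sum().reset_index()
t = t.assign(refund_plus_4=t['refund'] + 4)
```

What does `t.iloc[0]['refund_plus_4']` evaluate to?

66

group by customer, sum of refund:
customer
Lena     62
Pia     178
Sara    139
Uma      68
Name: refund, dtype: int64
reset_index():
  customer  refund
0     Lena      62
1      Pia     178
2     Sara     139
3      Uma      68
add column refund_plus_4 = t['refund'] + 4:
  customer  refund  refund_plus_4
0     Lena      62             66
1      Pia     178            182
2     Sara     139            143
3      Uma      68             72
Hence 66.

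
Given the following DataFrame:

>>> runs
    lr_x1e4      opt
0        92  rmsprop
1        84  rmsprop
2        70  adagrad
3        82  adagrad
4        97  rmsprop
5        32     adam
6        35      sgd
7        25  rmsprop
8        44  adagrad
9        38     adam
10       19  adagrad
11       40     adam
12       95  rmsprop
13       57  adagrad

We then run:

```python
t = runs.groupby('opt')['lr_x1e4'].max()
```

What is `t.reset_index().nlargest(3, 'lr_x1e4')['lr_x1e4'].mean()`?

73.0

group by opt, max of lr_x1e4:
opt
adagrad    82
adam       40
rmsprop    97
sgd        35
Name: lr_x1e4, dtype: int64
reset_index():
       opt  lr_x1e4
0  adagrad       82
1     adam       40
2  rmsprop       97
3      sgd       35
take 3 rows with largest lr_x1e4:
       opt  lr_x1e4
2  rmsprop       97
0  adagrad       82
1     adam       40
Reading off the mean of column 'lr_x1e4', we get 73.0.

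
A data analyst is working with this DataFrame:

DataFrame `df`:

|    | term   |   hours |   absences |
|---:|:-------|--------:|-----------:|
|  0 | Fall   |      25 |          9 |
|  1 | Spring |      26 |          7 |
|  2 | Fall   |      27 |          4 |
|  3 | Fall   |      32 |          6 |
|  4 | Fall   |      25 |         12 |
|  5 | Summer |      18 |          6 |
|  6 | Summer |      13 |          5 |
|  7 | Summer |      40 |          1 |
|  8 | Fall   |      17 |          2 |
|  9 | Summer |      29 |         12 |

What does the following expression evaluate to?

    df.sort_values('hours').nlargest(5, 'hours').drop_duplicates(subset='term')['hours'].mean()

sort by hours:
     term  hours  absences
6  Summer     13         5
8    Fall     17         2
5  Summer     18         6
0    Fall     25         9
4    Fall     25        12
1  Spring     26         7
2    Fall     27         4
9  Summer     29        12
3    Fall     32         6
7  Summer     40         1
take 5 rows with largest hours:
     term  hours  absences
7  Summer     40         1
3    Fall     32         6
9  Summer     29        12
2    Fall     27         4
1  Spring     26         7
drop duplicate term (keep=first):
     term  hours  absences
7  Summer     40         1
3    Fall     32         6
1  Spring     26         7
mean of column 'hours' → 32.6666666667

32.6666666667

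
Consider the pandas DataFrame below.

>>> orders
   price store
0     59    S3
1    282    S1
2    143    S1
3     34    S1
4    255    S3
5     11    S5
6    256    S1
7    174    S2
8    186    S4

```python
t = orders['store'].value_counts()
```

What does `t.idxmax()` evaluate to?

value_counts of store:
store
S1    4
S3    2
S5    1
S2    1
S4    1
Name: count, dtype: int64
Reading off the label with the largest value, we get S1.

S1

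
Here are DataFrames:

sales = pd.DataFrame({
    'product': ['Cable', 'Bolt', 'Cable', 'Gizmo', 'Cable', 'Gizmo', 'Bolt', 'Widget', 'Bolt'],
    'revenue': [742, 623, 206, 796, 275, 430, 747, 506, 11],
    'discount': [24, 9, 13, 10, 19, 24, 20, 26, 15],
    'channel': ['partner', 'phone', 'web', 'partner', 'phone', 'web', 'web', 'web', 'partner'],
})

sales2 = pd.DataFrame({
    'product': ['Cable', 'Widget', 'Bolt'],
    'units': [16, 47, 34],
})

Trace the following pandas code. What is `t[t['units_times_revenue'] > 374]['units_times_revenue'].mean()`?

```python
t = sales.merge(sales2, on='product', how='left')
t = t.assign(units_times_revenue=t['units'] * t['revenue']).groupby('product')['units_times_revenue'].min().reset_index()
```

merge on 'product' (how='left') → 9 rows:
  product  revenue  discount  channel  units
0   Cable      742        24  partner   16.0
1    Bolt      623         9    phone   34.0
2   Cable      206        13      web   16.0
3   Gizmo      796        10  partner    NaN
4   Cable      275        19    phone   16.0
5   Gizmo      430        24      web    NaN
6    Bolt      747        20      web   34.0
7  Widget      506        26      web   47.0
8    Bolt       11        15  partner   34.0
add column units_times_revenue = t['units'] * t['revenue']:
  product  revenue  discount  channel  units  units_times_revenue
0   Cable      742        24  partner   16.0              11872.0
1    Bolt      623         9    phone   34.0              21182.0
2   Cable      206        13      web   16.0               3296.0
3   Gizmo      796        10  partner    NaN                  NaN
4   Cable      275        19    phone   16.0               4400.0
5   Gizmo      430        24      web    NaN                  NaN
6    Bolt      747        20      web   34.0              25398.0
7  Widget      506        26      web   47.0              23782.0
8    Bolt       11        15  partner   34.0                374.0
group by product, min of units_times_revenue:
product
Bolt        374.0
Cable      3296.0
Gizmo         NaN
Widget    23782.0
Name: units_times_revenue, dtype: float64
reset_index():
  product  units_times_revenue
0    Bolt                374.0
1   Cable               3296.0
2   Gizmo                  NaN
3  Widget              23782.0
filter rows where units_times_revenue > 374:
  product  units_times_revenue
1   Cable               3296.0
3  Widget              23782.0
Finally, mean of column 'units_times_revenue' = 13539.0.

13539.0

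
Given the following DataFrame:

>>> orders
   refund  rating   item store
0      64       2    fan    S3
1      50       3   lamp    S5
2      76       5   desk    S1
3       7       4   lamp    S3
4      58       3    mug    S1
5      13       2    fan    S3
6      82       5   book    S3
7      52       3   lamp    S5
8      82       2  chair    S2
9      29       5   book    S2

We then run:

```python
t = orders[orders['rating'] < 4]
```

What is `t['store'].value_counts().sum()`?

filter rows where rating < 4:
   refund  rating   item store
0      64       2    fan    S3
1      50       3   lamp    S5
4      58       3    mug    S1
5      13       2    fan    S3
7      52       3   lamp    S5
8      82       2  chair    S2
value_counts of store:
store
S3    2
S5    2
S1    1
S2    1
Name: count, dtype: int64
Reading off the sum of the resulting series, we get 6.

6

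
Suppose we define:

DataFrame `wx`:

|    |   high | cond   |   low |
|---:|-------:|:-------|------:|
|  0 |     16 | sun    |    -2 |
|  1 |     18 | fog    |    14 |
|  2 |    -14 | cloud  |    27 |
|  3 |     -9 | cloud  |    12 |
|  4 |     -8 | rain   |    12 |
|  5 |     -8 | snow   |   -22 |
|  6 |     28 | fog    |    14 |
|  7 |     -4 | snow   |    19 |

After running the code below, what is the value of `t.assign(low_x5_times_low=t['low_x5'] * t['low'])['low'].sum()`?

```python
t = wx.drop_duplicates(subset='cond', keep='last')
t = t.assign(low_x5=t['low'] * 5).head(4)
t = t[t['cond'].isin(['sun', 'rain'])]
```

drop duplicate cond (keep=last):
   high   cond  low
0    16    sun   -2
3    -9  cloud   12
4    -8   rain   12
6    28    fog   14
7    -4   snow   19
add column low_x5 = t['low'] * 5:
   high   cond  low  low_x5
0    16    sun   -2     -10
3    -9  cloud   12      60
4    -8   rain   12      60
6    28    fog   14      70
7    -4   snow   19      95
take first 4 rows:
   high   cond  low  low_x5
0    16    sun   -2     -10
3    -9  cloud   12      60
4    -8   rain   12      60
6    28    fog   14      70
filter rows where cond in ['sun', 'rain']:
   high  cond  low  low_x5
0    16   sun   -2     -10
4    -8  rain   12      60
add column low_x5_times_low = t['low_x5'] * t['low']:
   high  cond  low  low_x5  low_x5_times_low
0    16   sun   -2     -10                20
4    -8  rain   12      60               720
Taking the sum of column 'low' gives 10.

10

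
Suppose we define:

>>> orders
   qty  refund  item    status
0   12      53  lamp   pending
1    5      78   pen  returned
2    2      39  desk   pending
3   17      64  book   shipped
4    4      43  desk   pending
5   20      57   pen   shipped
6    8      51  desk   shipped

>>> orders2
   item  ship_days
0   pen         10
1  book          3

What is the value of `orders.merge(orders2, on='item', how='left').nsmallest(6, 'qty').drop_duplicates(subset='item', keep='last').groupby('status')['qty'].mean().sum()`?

merge on 'item' (how='left') → 7 rows:
   qty  refund  item    status  ship_days
0   12      53  lamp   pending        NaN
1    5      78   pen  returned       10.0
2    2      39  desk   pending        NaN
3   17      64  book   shipped        3.0
4    4      43  desk   pending        NaN
5   20      57   pen   shipped       10.0
6    8      51  desk   shipped        NaN
take 6 rows with smallest qty:
   qty  refund  item    status  ship_days
2    2      39  desk   pending        NaN
4    4      43  desk   pending        NaN
1    5      78   pen  returned       10.0
6    8      51  desk   shipped        NaN
0   12      53  lamp   pending        NaN
3   17      64  book   shipped        3.0
drop duplicate item (keep=last):
   qty  refund  item    status  ship_days
1    5      78   pen  returned       10.0
6    8      51  desk   shipped        NaN
0   12      53  lamp   pending        NaN
3   17      64  book   shipped        3.0
group by status, mean of qty:
status
pending     12.0
returned     5.0
shipped     12.5
Name: qty, dtype: float64

29.5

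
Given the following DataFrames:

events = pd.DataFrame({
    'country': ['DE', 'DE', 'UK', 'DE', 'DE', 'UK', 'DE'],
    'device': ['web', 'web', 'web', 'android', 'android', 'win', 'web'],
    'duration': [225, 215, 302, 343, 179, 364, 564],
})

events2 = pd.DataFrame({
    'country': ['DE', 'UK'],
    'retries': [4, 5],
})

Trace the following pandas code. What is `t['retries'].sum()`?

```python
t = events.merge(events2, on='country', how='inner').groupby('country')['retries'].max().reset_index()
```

merge on 'country' (how='inner') → 7 rows:
  country   device  duration  retries
0      DE      web       225        4
1      DE      web       215        4
2      UK      web       302        5
3      DE  android       343        4
4      DE  android       179        4
5      UK      win       364        5
6      DE      web       564        4
group by country, max of retries:
country
DE    4
UK    5
Name: retries, dtype: int64
reset_index():
  country  retries
0      DE        4
1      UK        5
Taking the sum of column 'retries' gives 9.

9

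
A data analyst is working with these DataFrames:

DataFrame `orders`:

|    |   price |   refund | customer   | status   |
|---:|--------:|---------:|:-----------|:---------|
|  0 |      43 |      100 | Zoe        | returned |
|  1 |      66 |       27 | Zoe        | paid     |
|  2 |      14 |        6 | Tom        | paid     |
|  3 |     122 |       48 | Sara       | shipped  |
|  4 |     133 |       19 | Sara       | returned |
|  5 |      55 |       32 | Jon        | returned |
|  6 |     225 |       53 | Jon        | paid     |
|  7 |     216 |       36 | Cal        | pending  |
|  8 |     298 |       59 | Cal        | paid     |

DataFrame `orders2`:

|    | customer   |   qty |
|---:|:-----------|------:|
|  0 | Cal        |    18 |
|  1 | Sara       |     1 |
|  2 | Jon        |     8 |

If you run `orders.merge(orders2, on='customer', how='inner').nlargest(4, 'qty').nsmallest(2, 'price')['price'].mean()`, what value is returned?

merge on 'customer' (how='inner') → 6 rows:
   price  refund customer    status  qty
0    122      48     Sara   shipped    1
1    133      19     Sara  returned    1
2     55      32      Jon  returned    8
3    225      53      Jon      paid    8
4    216      36      Cal   pending   18
5    298      59      Cal      paid   18
take 4 rows with largest qty:
   price  refund customer    status  qty
4    216      36      Cal   pending   18
5    298      59      Cal      paid   18
2     55      32      Jon  returned    8
3    225      53      Jon      paid    8
take 2 rows with smallest price:
   price  refund customer    status  qty
2     55      32      Jon  returned    8
4    216      36      Cal   pending   18
Taking the mean of column 'price' gives 135.5.

135.5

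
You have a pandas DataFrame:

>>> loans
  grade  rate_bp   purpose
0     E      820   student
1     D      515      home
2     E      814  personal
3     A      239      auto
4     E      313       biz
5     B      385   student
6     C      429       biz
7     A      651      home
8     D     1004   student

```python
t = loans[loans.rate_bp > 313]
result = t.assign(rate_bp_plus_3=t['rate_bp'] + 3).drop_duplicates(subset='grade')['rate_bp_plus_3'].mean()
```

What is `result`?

563.0

filter rows where rate_bp > 313:
  grade  rate_bp   purpose
0     E      820   student
1     D      515      home
2     E      814  personal
5     B      385   student
6     C      429       biz
7     A      651      home
8     D     1004   student
add column rate_bp_plus_3 = t['rate_bp'] + 3:
  grade  rate_bp   purpose  rate_bp_plus_3
0     E      820   student             823
1     D      515      home             518
2     E      814  personal             817
5     B      385   student             388
6     C      429       biz             432
7     A      651      home             654
8     D     1004   student            1007
drop duplicate grade (keep=first):
  grade  rate_bp  purpose  rate_bp_plus_3
0     E      820  student             823
1     D      515     home             518
5     B      385  student             388
6     C      429      biz             432
7     A      651     home             654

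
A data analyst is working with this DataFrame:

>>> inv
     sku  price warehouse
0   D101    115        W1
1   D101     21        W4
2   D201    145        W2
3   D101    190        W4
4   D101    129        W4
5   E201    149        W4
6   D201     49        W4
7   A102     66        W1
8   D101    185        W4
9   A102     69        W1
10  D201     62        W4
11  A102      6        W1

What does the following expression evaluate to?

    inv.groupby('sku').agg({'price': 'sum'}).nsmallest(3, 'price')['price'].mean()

182.0

group by sku, sum of price:
      price
sku        
A102    141
D101    640
D201    256
E201    149
take 3 rows with smallest price:
      price
sku        
A102    141
E201    149
D201    256
Reading off the mean of column 'price', we get 182.0.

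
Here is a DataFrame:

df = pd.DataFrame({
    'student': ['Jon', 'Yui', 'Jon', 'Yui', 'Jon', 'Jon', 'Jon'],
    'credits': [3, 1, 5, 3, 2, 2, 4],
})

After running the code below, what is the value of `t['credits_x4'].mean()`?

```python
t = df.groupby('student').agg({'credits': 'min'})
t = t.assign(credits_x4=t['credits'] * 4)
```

group by student, min of credits:
         credits
student         
Jon            2
Yui            1
add column credits_x4 = t['credits'] * 4:
         credits  credits_x4
student                     
Jon            2           8
Yui            1           4
So mean() = 6.0.

6.0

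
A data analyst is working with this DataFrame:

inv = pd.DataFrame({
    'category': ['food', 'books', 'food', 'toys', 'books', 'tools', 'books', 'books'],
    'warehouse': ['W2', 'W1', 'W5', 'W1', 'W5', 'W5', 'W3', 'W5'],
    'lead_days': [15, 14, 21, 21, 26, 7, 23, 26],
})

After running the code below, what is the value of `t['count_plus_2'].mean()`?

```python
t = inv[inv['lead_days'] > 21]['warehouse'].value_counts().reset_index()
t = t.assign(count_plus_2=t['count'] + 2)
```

filter rows where lead_days > 21:
  category warehouse  lead_days
4    books        W5         26
6    books        W3         23
7    books        W5         26
value_counts of warehouse:
warehouse
W5    2
W3    1
Name: count, dtype: int64
reset_index():
  warehouse  count
0        W5      2
1        W3      1
add column count_plus_2 = t['count'] + 2:
  warehouse  count  count_plus_2
0        W5      2             4
1        W3      1             3
Taking the mean of column 'count_plus_2' gives 3.5.

3.5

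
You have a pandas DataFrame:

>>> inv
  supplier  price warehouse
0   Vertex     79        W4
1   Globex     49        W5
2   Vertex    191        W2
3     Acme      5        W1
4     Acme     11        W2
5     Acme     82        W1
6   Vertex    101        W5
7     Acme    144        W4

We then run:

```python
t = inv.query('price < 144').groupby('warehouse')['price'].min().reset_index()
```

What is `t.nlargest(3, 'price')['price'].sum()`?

filter rows where price < 144:
  supplier  price warehouse
0   Vertex     79        W4
1   Globex     49        W5
3     Acme      5        W1
4     Acme     11        W2
5     Acme     82        W1
6   Vertex    101        W5
group by warehouse, min of price:
warehouse
W1     5
W2    11
W4    79
W5    49
Name: price, dtype: int64
reset_index():
  warehouse  price
0        W1      5
1        W2     11
2        W4     79
3        W5     49
take 3 rows with largest price:
  warehouse  price
2        W4     79
3        W5     49
1        W2     11

139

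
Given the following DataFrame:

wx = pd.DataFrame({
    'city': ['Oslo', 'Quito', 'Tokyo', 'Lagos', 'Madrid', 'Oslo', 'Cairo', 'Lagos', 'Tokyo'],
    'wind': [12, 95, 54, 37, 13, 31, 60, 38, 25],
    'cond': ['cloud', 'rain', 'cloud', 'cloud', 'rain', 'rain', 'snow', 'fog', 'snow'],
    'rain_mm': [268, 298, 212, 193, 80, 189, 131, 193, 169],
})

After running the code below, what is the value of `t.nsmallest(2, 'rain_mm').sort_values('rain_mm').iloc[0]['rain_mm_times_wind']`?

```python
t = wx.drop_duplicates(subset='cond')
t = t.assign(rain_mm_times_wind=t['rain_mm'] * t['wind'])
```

7860

drop duplicate cond (keep=first):
    city  wind   cond  rain_mm
0   Oslo    12  cloud      268
1  Quito    95   rain      298
6  Cairo    60   snow      131
7  Lagos    38    fog      193
add column rain_mm_times_wind = t['rain_mm'] * t['wind']:
    city  wind   cond  rain_mm  rain_mm_times_wind
0   Oslo    12  cloud      268                3216
1  Quito    95   rain      298               28310
6  Cairo    60   snow      131                7860
7  Lagos    38    fog      193                7334
take 2 rows with smallest rain_mm:
    city  wind  cond  rain_mm  rain_mm_times_wind
6  Cairo    60  snow      131                7860
7  Lagos    38   fog      193                7334
sort by rain_mm:
    city  wind  cond  rain_mm  rain_mm_times_wind
6  Cairo    60  snow      131                7860
7  Lagos    38   fog      193                7334
Finally, value at position 0, column 'rain_mm_times_wind' = 7860.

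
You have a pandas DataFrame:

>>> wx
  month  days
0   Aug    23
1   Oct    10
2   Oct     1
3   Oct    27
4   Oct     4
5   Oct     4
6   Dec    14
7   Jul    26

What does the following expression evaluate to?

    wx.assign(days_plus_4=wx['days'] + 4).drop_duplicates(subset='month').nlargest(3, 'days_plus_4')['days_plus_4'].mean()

25.0

add column days_plus_4 = wx['days'] + 4:
  month  days  days_plus_4
0   Aug    23           27
1   Oct    10           14
2   Oct     1            5
3   Oct    27           31
4   Oct     4            8
5   Oct     4            8
6   Dec    14           18
7   Jul    26           30
drop duplicate month (keep=first):
  month  days  days_plus_4
0   Aug    23           27
1   Oct    10           14
6   Dec    14           18
7   Jul    26           30
take 3 rows with largest days_plus_4:
  month  days  days_plus_4
7   Jul    26           30
0   Aug    23           27
6   Dec    14           18
Hence 25.0.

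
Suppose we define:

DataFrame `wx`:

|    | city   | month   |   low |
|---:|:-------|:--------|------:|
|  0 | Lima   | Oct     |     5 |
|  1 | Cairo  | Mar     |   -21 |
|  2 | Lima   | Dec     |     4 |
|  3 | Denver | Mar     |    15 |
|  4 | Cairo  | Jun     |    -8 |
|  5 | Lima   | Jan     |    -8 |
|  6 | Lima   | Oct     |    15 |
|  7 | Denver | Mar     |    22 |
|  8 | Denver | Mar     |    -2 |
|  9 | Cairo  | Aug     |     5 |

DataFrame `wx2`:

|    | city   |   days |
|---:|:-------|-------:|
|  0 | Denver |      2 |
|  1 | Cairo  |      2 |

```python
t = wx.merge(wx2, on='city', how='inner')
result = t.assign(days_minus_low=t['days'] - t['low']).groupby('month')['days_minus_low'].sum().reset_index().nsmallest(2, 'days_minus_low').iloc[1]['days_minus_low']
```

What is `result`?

merge on 'city' (how='inner') → 6 rows:
     city month  low  days
0   Cairo   Mar  -21     2
1  Denver   Mar   15     2
2   Cairo   Jun   -8     2
3  Denver   Mar   22     2
4  Denver   Mar   -2     2
5   Cairo   Aug    5     2
add column days_minus_low = t['days'] - t['low']:
     city month  low  days  days_minus_low
0   Cairo   Mar  -21     2              23
1  Denver   Mar   15     2             -13
2   Cairo   Jun   -8     2              10
3  Denver   Mar   22     2             -20
4  Denver   Mar   -2     2               4
5   Cairo   Aug    5     2              -3
group by month, sum of days_minus_low:
month
Aug    -3
Jun    10
Mar    -6
Name: days_minus_low, dtype: int64
reset_index():
  month  days_minus_low
0   Aug              -3
1   Jun              10
2   Mar              -6
take 2 rows with smallest days_minus_low:
  month  days_minus_low
2   Mar              -6
0   Aug              -3
Hence -3.

-3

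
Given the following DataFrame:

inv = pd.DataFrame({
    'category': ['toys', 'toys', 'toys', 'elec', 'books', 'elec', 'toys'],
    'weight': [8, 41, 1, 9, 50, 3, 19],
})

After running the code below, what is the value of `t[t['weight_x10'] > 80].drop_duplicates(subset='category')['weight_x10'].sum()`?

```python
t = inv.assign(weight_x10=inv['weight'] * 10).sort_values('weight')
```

add column weight_x10 = inv['weight'] * 10:
  category  weight  weight_x10
0     toys       8          80
1     toys      41         410
2     toys       1          10
3     elec       9          90
4    books      50         500
5     elec       3          30
6     toys      19         190
sort by weight:
  category  weight  weight_x10
2     toys       1          10
5     elec       3          30
0     toys       8          80
3     elec       9          90
6     toys      19         190
1     toys      41         410
4    books      50         500
filter rows where weight_x10 > 80:
  category  weight  weight_x10
3     elec       9          90
6     toys      19         190
1     toys      41         410
4    books      50         500
drop duplicate category (keep=first):
  category  weight  weight_x10
3     elec       9          90
6     toys      19         190
4    books      50         500

780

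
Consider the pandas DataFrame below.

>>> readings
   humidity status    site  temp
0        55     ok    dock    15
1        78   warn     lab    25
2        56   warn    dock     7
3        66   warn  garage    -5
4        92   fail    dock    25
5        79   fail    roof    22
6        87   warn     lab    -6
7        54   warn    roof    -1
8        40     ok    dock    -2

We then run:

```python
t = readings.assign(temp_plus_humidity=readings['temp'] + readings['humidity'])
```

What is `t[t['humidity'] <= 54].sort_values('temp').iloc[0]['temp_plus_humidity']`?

38

add column temp_plus_humidity = readings['temp'] + readings['humidity']:
   humidity status    site  temp  temp_plus_humidity
0        55     ok    dock    15                  70
1        78   warn     lab    25                 103
2        56   warn    dock     7                  63
3        66   warn  garage    -5                  61
4        92   fail    dock    25                 117
5        79   fail    roof    22                 101
6        87   warn     lab    -6                  81
7        54   warn    roof    -1                  53
8        40     ok    dock    -2                  38
filter rows where humidity <= 54:
   humidity status  site  temp  temp_plus_humidity
7        54   warn  roof    -1                  53
8        40     ok  dock    -2                  38
sort by temp:
   humidity status  site  temp  temp_plus_humidity
8        40     ok  dock    -2                  38
7        54   warn  roof    -1                  53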